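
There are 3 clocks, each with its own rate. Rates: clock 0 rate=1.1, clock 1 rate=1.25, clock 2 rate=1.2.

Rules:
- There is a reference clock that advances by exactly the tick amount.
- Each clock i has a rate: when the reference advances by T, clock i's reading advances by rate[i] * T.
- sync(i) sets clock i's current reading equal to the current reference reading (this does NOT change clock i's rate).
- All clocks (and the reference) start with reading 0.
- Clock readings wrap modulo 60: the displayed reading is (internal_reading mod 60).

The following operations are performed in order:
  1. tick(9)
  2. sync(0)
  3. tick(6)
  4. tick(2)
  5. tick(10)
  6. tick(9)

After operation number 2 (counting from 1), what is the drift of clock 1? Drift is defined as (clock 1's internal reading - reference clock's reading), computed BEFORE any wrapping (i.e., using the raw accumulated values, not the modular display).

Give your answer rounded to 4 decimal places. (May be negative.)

After op 1 tick(9): ref=9.0000 raw=[9.9000 11.2500 10.8000]
After op 2 sync(0): ref=9.0000 raw=[9.0000 11.2500 10.8000]
Drift of clock 1 after op 2: 11.2500 - 9.0000 = 2.2500

Answer: 2.2500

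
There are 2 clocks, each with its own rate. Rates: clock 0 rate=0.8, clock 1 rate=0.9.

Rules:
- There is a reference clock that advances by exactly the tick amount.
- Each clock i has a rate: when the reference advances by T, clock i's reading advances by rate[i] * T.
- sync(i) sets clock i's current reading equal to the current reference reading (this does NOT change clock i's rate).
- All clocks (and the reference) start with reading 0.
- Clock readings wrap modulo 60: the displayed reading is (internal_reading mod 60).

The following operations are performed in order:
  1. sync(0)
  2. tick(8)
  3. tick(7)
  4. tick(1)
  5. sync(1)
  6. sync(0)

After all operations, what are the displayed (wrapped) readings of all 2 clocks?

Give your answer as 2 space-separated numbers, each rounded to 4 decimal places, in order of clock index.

Answer: 16.0000 16.0000

Derivation:
After op 1 sync(0): ref=0.0000 raw=[0.0000 0.0000]
After op 2 tick(8): ref=8.0000 raw=[6.4000 7.2000]
After op 3 tick(7): ref=15.0000 raw=[12.0000 13.5000]
After op 4 tick(1): ref=16.0000 raw=[12.8000 14.4000]
After op 5 sync(1): ref=16.0000 raw=[12.8000 16.0000]
After op 6 sync(0): ref=16.0000 raw=[16.0000 16.0000]
Wrap final raw readings (mod 60): 16.0000 mod 60 = 16.0000; 16.0000 mod 60 = 16.0000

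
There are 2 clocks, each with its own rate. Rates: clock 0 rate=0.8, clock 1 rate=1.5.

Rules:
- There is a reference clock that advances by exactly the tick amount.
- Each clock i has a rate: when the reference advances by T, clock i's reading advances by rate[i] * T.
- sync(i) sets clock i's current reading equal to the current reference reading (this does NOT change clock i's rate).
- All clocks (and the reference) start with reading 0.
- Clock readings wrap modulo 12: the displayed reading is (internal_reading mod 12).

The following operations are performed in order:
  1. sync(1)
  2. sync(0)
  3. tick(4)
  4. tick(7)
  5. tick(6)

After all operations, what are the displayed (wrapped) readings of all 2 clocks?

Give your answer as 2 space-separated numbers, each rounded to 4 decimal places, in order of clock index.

Answer: 1.6000 1.5000

Derivation:
After op 1 sync(1): ref=0.0000 raw=[0.0000 0.0000]
After op 2 sync(0): ref=0.0000 raw=[0.0000 0.0000]
After op 3 tick(4): ref=4.0000 raw=[3.2000 6.0000]
After op 4 tick(7): ref=11.0000 raw=[8.8000 16.5000]
After op 5 tick(6): ref=17.0000 raw=[13.6000 25.5000]
Wrap final raw readings (mod 12): 13.6000 mod 12 = 1.6000; 25.5000 mod 12 = 1.5000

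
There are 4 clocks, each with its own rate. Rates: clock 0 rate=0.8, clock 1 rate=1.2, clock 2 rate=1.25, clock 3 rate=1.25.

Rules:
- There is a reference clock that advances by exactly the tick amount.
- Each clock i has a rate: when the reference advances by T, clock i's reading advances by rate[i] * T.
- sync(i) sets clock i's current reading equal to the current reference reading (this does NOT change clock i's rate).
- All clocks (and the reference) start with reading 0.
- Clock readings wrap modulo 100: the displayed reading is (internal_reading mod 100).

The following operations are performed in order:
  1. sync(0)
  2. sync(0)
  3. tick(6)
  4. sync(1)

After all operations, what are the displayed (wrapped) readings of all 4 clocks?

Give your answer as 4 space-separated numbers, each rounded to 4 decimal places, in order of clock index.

Answer: 4.8000 6.0000 7.5000 7.5000

Derivation:
After op 1 sync(0): ref=0.0000 raw=[0.0000 0.0000 0.0000 0.0000]
After op 2 sync(0): ref=0.0000 raw=[0.0000 0.0000 0.0000 0.0000]
After op 3 tick(6): ref=6.0000 raw=[4.8000 7.2000 7.5000 7.5000]
After op 4 sync(1): ref=6.0000 raw=[4.8000 6.0000 7.5000 7.5000]
Wrap final raw readings (mod 100): 4.8000 mod 100 = 4.8000; 6.0000 mod 100 = 6.0000; 7.5000 mod 100 = 7.5000; 7.5000 mod 100 = 7.5000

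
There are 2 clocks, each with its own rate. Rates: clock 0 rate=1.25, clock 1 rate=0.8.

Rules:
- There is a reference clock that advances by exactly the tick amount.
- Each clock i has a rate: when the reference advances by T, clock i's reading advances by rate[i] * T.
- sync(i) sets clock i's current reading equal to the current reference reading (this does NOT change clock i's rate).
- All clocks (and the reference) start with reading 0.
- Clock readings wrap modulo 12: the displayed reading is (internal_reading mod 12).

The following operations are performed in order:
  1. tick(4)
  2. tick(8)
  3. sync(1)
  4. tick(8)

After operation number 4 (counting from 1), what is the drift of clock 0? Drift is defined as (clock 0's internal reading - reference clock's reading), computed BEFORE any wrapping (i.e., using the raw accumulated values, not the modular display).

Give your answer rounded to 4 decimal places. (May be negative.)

After op 1 tick(4): ref=4.0000 raw=[5.0000 3.2000]
After op 2 tick(8): ref=12.0000 raw=[15.0000 9.6000]
After op 3 sync(1): ref=12.0000 raw=[15.0000 12.0000]
After op 4 tick(8): ref=20.0000 raw=[25.0000 18.4000]
Drift of clock 0 after op 4: 25.0000 - 20.0000 = 5.0000

Answer: 5.0000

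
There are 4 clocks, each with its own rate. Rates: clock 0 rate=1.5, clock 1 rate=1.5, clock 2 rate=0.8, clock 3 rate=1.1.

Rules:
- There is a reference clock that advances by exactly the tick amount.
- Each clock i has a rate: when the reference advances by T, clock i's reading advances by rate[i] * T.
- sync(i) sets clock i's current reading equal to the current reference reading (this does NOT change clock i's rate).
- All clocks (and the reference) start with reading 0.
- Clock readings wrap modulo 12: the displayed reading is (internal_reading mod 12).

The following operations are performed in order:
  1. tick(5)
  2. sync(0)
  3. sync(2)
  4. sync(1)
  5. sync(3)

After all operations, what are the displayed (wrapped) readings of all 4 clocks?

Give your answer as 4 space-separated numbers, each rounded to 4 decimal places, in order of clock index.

After op 1 tick(5): ref=5.0000 raw=[7.5000 7.5000 4.0000 5.5000]
After op 2 sync(0): ref=5.0000 raw=[5.0000 7.5000 4.0000 5.5000]
After op 3 sync(2): ref=5.0000 raw=[5.0000 7.5000 5.0000 5.5000]
After op 4 sync(1): ref=5.0000 raw=[5.0000 5.0000 5.0000 5.5000]
After op 5 sync(3): ref=5.0000 raw=[5.0000 5.0000 5.0000 5.0000]
Wrap final raw readings (mod 12): 5.0000 mod 12 = 5.0000; 5.0000 mod 12 = 5.0000; 5.0000 mod 12 = 5.0000; 5.0000 mod 12 = 5.0000

Answer: 5.0000 5.0000 5.0000 5.0000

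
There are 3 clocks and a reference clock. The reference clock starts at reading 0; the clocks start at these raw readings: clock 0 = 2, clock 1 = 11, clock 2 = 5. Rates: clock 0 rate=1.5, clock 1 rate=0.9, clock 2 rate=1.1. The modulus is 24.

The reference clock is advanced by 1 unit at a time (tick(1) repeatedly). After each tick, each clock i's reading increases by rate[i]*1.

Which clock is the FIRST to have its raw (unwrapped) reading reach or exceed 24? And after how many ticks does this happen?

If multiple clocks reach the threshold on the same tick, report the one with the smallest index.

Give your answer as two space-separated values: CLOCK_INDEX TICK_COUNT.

clock 0: start=2, rate=1.5, needs 24-2 = 22; ticks = ceil(22/1.5) = ceil(14.6667) = 15; reading at tick 15 = 2 + 1.5*15 = 24.5000
clock 1: start=11, rate=0.9, needs 24-11 = 13; ticks = ceil(13/0.9) = ceil(14.4444) = 15; reading at tick 15 = 11 + 0.9*15 = 24.5000
clock 2: start=5, rate=1.1, needs 24-5 = 19; ticks = ceil(19/1.1) = ceil(17.2727) = 18; reading at tick 18 = 5 + 1.1*18 = 24.8000
Minimum tick count = 15; winners = [0, 1]; smallest index = 0

Answer: 0 15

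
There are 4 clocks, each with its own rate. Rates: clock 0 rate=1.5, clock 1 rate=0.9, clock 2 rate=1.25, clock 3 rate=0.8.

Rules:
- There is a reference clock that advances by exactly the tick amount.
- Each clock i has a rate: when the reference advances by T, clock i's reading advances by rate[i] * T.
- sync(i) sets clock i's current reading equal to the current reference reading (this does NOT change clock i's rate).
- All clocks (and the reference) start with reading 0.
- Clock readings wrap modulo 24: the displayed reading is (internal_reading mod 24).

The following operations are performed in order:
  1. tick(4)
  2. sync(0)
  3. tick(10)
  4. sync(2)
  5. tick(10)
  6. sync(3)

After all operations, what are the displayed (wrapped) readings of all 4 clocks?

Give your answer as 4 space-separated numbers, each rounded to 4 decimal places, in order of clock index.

Answer: 10.0000 21.6000 2.5000 0.0000

Derivation:
After op 1 tick(4): ref=4.0000 raw=[6.0000 3.6000 5.0000 3.2000]
After op 2 sync(0): ref=4.0000 raw=[4.0000 3.6000 5.0000 3.2000]
After op 3 tick(10): ref=14.0000 raw=[19.0000 12.6000 17.5000 11.2000]
After op 4 sync(2): ref=14.0000 raw=[19.0000 12.6000 14.0000 11.2000]
After op 5 tick(10): ref=24.0000 raw=[34.0000 21.6000 26.5000 19.2000]
After op 6 sync(3): ref=24.0000 raw=[34.0000 21.6000 26.5000 24.0000]
Wrap final raw readings (mod 24): 34.0000 mod 24 = 10.0000; 21.6000 mod 24 = 21.6000; 26.5000 mod 24 = 2.5000; 24.0000 mod 24 = 0.0000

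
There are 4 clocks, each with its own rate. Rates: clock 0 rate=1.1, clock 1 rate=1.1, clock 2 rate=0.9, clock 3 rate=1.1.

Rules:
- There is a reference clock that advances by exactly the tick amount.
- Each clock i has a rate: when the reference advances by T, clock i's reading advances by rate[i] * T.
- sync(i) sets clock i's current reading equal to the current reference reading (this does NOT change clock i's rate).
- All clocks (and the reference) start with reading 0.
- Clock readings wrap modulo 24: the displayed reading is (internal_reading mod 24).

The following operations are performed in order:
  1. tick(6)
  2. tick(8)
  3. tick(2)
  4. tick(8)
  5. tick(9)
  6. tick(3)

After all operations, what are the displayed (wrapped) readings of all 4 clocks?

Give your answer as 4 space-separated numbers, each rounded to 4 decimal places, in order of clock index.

Answer: 15.6000 15.6000 8.4000 15.6000

Derivation:
After op 1 tick(6): ref=6.0000 raw=[6.6000 6.6000 5.4000 6.6000]
After op 2 tick(8): ref=14.0000 raw=[15.4000 15.4000 12.6000 15.4000]
After op 3 tick(2): ref=16.0000 raw=[17.6000 17.6000 14.4000 17.6000]
After op 4 tick(8): ref=24.0000 raw=[26.4000 26.4000 21.6000 26.4000]
After op 5 tick(9): ref=33.0000 raw=[36.3000 36.3000 29.7000 36.3000]
After op 6 tick(3): ref=36.0000 raw=[39.6000 39.6000 32.4000 39.6000]
Wrap final raw readings (mod 24): 39.6000 mod 24 = 15.6000; 39.6000 mod 24 = 15.6000; 32.4000 mod 24 = 8.4000; 39.6000 mod 24 = 15.6000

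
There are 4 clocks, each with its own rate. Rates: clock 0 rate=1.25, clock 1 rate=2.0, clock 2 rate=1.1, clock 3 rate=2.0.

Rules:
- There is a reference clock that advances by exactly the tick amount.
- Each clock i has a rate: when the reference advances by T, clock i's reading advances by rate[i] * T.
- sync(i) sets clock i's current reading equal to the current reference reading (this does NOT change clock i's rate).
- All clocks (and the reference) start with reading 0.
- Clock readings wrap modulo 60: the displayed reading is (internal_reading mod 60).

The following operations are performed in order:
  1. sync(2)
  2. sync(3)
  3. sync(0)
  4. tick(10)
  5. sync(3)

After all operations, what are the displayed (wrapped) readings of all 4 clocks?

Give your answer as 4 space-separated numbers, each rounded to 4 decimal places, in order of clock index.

Answer: 12.5000 20.0000 11.0000 10.0000

Derivation:
After op 1 sync(2): ref=0.0000 raw=[0.0000 0.0000 0.0000 0.0000]
After op 2 sync(3): ref=0.0000 raw=[0.0000 0.0000 0.0000 0.0000]
After op 3 sync(0): ref=0.0000 raw=[0.0000 0.0000 0.0000 0.0000]
After op 4 tick(10): ref=10.0000 raw=[12.5000 20.0000 11.0000 20.0000]
After op 5 sync(3): ref=10.0000 raw=[12.5000 20.0000 11.0000 10.0000]
Wrap final raw readings (mod 60): 12.5000 mod 60 = 12.5000; 20.0000 mod 60 = 20.0000; 11.0000 mod 60 = 11.0000; 10.0000 mod 60 = 10.0000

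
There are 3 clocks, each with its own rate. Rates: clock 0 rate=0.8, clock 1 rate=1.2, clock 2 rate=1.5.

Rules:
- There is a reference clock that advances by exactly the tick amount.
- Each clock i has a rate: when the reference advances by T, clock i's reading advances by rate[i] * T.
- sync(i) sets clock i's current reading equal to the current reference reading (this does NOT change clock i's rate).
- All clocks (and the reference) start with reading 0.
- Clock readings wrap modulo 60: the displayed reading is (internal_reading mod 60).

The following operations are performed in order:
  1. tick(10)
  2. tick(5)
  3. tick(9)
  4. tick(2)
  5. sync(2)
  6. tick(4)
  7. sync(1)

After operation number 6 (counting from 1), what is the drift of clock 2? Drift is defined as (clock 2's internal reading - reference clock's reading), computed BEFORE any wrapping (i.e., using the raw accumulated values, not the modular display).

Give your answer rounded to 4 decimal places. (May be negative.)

Answer: 2.0000

Derivation:
After op 1 tick(10): ref=10.0000 raw=[8.0000 12.0000 15.0000]
After op 2 tick(5): ref=15.0000 raw=[12.0000 18.0000 22.5000]
After op 3 tick(9): ref=24.0000 raw=[19.2000 28.8000 36.0000]
After op 4 tick(2): ref=26.0000 raw=[20.8000 31.2000 39.0000]
After op 5 sync(2): ref=26.0000 raw=[20.8000 31.2000 26.0000]
After op 6 tick(4): ref=30.0000 raw=[24.0000 36.0000 32.0000]
Drift of clock 2 after op 6: 32.0000 - 30.0000 = 2.0000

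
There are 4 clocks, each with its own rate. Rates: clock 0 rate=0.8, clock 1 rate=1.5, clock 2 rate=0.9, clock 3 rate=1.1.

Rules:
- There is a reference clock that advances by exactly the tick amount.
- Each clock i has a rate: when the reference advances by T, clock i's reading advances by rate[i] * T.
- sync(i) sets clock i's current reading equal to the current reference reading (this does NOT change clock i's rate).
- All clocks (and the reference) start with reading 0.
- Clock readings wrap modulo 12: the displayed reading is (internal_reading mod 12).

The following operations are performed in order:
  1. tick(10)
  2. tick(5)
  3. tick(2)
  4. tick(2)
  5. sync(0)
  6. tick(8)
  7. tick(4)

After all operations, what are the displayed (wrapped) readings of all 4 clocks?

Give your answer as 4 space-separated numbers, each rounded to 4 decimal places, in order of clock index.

Answer: 4.6000 10.5000 3.9000 10.1000

Derivation:
After op 1 tick(10): ref=10.0000 raw=[8.0000 15.0000 9.0000 11.0000]
After op 2 tick(5): ref=15.0000 raw=[12.0000 22.5000 13.5000 16.5000]
After op 3 tick(2): ref=17.0000 raw=[13.6000 25.5000 15.3000 18.7000]
After op 4 tick(2): ref=19.0000 raw=[15.2000 28.5000 17.1000 20.9000]
After op 5 sync(0): ref=19.0000 raw=[19.0000 28.5000 17.1000 20.9000]
After op 6 tick(8): ref=27.0000 raw=[25.4000 40.5000 24.3000 29.7000]
After op 7 tick(4): ref=31.0000 raw=[28.6000 46.5000 27.9000 34.1000]
Wrap final raw readings (mod 12): 28.6000 mod 12 = 4.6000; 46.5000 mod 12 = 10.5000; 27.9000 mod 12 = 3.9000; 34.1000 mod 12 = 10.1000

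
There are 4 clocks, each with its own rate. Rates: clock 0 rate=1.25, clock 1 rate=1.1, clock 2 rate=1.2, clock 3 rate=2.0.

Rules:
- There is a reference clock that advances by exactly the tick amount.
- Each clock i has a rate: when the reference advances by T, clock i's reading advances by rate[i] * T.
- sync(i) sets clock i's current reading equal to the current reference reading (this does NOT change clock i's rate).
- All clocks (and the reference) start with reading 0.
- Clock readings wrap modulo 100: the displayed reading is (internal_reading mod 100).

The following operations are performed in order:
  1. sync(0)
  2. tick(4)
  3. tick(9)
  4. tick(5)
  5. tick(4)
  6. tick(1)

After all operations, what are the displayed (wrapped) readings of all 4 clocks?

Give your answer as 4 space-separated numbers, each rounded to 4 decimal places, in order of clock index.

After op 1 sync(0): ref=0.0000 raw=[0.0000 0.0000 0.0000 0.0000]
After op 2 tick(4): ref=4.0000 raw=[5.0000 4.4000 4.8000 8.0000]
After op 3 tick(9): ref=13.0000 raw=[16.2500 14.3000 15.6000 26.0000]
After op 4 tick(5): ref=18.0000 raw=[22.5000 19.8000 21.6000 36.0000]
After op 5 tick(4): ref=22.0000 raw=[27.5000 24.2000 26.4000 44.0000]
After op 6 tick(1): ref=23.0000 raw=[28.7500 25.3000 27.6000 46.0000]
Wrap final raw readings (mod 100): 28.7500 mod 100 = 28.7500; 25.3000 mod 100 = 25.3000; 27.6000 mod 100 = 27.6000; 46.0000 mod 100 = 46.0000

Answer: 28.7500 25.3000 27.6000 46.0000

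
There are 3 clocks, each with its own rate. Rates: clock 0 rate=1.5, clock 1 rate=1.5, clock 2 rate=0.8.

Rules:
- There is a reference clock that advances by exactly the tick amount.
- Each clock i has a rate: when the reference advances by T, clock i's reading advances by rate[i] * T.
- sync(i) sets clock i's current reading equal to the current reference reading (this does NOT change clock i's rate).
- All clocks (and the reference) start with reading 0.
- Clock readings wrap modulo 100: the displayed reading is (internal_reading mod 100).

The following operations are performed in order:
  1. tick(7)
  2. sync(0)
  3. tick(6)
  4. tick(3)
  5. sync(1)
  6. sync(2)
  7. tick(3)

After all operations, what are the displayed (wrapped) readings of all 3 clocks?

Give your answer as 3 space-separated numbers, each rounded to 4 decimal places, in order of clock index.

After op 1 tick(7): ref=7.0000 raw=[10.5000 10.5000 5.6000]
After op 2 sync(0): ref=7.0000 raw=[7.0000 10.5000 5.6000]
After op 3 tick(6): ref=13.0000 raw=[16.0000 19.5000 10.4000]
After op 4 tick(3): ref=16.0000 raw=[20.5000 24.0000 12.8000]
After op 5 sync(1): ref=16.0000 raw=[20.5000 16.0000 12.8000]
After op 6 sync(2): ref=16.0000 raw=[20.5000 16.0000 16.0000]
After op 7 tick(3): ref=19.0000 raw=[25.0000 20.5000 18.4000]
Wrap final raw readings (mod 100): 25.0000 mod 100 = 25.0000; 20.5000 mod 100 = 20.5000; 18.4000 mod 100 = 18.4000

Answer: 25.0000 20.5000 18.4000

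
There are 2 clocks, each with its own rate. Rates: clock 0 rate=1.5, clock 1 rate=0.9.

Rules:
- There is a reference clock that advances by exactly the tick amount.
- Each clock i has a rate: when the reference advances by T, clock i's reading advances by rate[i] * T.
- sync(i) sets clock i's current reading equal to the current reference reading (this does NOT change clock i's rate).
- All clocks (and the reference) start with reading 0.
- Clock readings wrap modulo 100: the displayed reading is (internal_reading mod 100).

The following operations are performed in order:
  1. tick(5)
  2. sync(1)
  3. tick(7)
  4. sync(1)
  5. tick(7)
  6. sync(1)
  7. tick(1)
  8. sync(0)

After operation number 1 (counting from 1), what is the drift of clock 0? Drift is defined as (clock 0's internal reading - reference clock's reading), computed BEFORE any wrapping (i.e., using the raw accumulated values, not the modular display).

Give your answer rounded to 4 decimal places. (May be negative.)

Answer: 2.5000

Derivation:
After op 1 tick(5): ref=5.0000 raw=[7.5000 4.5000]
Drift of clock 0 after op 1: 7.5000 - 5.0000 = 2.5000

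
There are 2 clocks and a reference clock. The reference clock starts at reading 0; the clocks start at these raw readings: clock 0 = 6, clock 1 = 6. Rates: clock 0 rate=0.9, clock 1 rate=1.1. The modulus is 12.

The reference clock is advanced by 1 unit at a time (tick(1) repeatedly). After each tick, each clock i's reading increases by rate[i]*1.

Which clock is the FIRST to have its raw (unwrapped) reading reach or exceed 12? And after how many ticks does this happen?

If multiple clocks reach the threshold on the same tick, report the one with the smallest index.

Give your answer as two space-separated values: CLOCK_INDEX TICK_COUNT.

clock 0: start=6, rate=0.9, needs 12-6 = 6; ticks = ceil(6/0.9) = ceil(6.6667) = 7; reading at tick 7 = 6 + 0.9*7 = 12.3000
clock 1: start=6, rate=1.1, needs 12-6 = 6; ticks = ceil(6/1.1) = ceil(5.4545) = 6; reading at tick 6 = 6 + 1.1*6 = 12.6000
Minimum tick count = 6; winners = [1]; smallest index = 1

Answer: 1 6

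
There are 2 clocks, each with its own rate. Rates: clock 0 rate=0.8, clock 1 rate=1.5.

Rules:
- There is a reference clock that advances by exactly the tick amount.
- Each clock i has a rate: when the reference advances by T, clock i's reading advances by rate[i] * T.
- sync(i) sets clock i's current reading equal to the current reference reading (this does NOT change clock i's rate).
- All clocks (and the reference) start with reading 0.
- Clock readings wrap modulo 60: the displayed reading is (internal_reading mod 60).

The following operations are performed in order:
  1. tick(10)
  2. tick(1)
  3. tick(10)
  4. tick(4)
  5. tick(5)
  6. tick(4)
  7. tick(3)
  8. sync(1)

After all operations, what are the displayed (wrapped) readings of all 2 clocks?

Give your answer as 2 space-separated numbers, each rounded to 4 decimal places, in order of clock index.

After op 1 tick(10): ref=10.0000 raw=[8.0000 15.0000]
After op 2 tick(1): ref=11.0000 raw=[8.8000 16.5000]
After op 3 tick(10): ref=21.0000 raw=[16.8000 31.5000]
After op 4 tick(4): ref=25.0000 raw=[20.0000 37.5000]
After op 5 tick(5): ref=30.0000 raw=[24.0000 45.0000]
After op 6 tick(4): ref=34.0000 raw=[27.2000 51.0000]
After op 7 tick(3): ref=37.0000 raw=[29.6000 55.5000]
After op 8 sync(1): ref=37.0000 raw=[29.6000 37.0000]
Wrap final raw readings (mod 60): 29.6000 mod 60 = 29.6000; 37.0000 mod 60 = 37.0000

Answer: 29.6000 37.0000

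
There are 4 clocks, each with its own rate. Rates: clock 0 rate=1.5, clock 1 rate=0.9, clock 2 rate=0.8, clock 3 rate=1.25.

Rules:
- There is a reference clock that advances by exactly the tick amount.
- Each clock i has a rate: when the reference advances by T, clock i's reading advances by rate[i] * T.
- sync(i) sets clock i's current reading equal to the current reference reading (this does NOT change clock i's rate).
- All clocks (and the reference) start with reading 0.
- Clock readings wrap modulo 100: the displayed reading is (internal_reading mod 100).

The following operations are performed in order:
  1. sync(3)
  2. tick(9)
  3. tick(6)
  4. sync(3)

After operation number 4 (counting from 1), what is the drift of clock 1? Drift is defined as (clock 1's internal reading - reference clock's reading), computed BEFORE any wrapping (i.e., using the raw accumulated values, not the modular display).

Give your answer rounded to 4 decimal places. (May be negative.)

After op 1 sync(3): ref=0.0000 raw=[0.0000 0.0000 0.0000 0.0000]
After op 2 tick(9): ref=9.0000 raw=[13.5000 8.1000 7.2000 11.2500]
After op 3 tick(6): ref=15.0000 raw=[22.5000 13.5000 12.0000 18.7500]
After op 4 sync(3): ref=15.0000 raw=[22.5000 13.5000 12.0000 15.0000]
Drift of clock 1 after op 4: 13.5000 - 15.0000 = -1.5000

Answer: -1.5000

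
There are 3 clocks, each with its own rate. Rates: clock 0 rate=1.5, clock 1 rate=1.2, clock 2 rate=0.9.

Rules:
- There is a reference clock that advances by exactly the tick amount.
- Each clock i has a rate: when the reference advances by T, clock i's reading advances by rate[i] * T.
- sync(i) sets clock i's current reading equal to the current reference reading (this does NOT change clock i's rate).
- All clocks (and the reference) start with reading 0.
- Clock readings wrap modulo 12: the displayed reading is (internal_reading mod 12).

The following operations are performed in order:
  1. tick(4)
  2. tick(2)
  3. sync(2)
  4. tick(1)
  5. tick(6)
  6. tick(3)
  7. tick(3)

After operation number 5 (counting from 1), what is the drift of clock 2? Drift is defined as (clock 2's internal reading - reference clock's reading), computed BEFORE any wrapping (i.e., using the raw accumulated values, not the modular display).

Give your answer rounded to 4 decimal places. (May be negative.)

After op 1 tick(4): ref=4.0000 raw=[6.0000 4.8000 3.6000]
After op 2 tick(2): ref=6.0000 raw=[9.0000 7.2000 5.4000]
After op 3 sync(2): ref=6.0000 raw=[9.0000 7.2000 6.0000]
After op 4 tick(1): ref=7.0000 raw=[10.5000 8.4000 6.9000]
After op 5 tick(6): ref=13.0000 raw=[19.5000 15.6000 12.3000]
Drift of clock 2 after op 5: 12.3000 - 13.0000 = -0.7000

Answer: -0.7000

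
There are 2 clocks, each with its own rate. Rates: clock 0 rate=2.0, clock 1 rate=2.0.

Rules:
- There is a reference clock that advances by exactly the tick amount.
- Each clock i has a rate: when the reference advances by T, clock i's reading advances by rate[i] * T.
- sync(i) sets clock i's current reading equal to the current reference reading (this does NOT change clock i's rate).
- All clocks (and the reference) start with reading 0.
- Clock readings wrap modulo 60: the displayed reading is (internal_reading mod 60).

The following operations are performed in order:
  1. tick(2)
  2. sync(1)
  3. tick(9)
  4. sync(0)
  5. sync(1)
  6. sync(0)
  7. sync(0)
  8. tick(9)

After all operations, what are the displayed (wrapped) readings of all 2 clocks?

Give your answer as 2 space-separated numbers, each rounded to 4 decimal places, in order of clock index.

Answer: 29.0000 29.0000

Derivation:
After op 1 tick(2): ref=2.0000 raw=[4.0000 4.0000]
After op 2 sync(1): ref=2.0000 raw=[4.0000 2.0000]
After op 3 tick(9): ref=11.0000 raw=[22.0000 20.0000]
After op 4 sync(0): ref=11.0000 raw=[11.0000 20.0000]
After op 5 sync(1): ref=11.0000 raw=[11.0000 11.0000]
After op 6 sync(0): ref=11.0000 raw=[11.0000 11.0000]
After op 7 sync(0): ref=11.0000 raw=[11.0000 11.0000]
After op 8 tick(9): ref=20.0000 raw=[29.0000 29.0000]
Wrap final raw readings (mod 60): 29.0000 mod 60 = 29.0000; 29.0000 mod 60 = 29.0000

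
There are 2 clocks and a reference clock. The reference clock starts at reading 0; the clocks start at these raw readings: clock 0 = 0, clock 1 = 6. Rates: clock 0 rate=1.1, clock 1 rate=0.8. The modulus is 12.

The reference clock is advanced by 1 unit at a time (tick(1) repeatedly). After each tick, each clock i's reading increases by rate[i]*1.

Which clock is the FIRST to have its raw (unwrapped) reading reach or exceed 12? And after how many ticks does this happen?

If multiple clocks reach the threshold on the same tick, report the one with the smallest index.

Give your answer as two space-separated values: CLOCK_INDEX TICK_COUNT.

Answer: 1 8

Derivation:
clock 0: start=0, rate=1.1, needs 12-0 = 12; ticks = ceil(12/1.1) = ceil(10.9091) = 11; reading at tick 11 = 0 + 1.1*11 = 12.1000
clock 1: start=6, rate=0.8, needs 12-6 = 6; ticks = ceil(6/0.8) = ceil(7.5000) = 8; reading at tick 8 = 6 + 0.8*8 = 12.4000
Minimum tick count = 8; winners = [1]; smallest index = 1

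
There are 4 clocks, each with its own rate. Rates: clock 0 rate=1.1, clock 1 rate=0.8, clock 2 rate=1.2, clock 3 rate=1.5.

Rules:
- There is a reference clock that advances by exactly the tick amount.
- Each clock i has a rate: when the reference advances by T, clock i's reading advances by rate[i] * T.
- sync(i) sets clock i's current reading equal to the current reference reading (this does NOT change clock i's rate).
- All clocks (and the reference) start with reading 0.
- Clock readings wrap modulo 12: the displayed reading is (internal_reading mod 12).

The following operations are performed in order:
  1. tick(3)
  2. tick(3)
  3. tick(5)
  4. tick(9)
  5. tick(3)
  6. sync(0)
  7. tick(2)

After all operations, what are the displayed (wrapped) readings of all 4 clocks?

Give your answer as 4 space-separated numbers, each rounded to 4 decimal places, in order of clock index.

Answer: 1.2000 8.0000 6.0000 1.5000

Derivation:
After op 1 tick(3): ref=3.0000 raw=[3.3000 2.4000 3.6000 4.5000]
After op 2 tick(3): ref=6.0000 raw=[6.6000 4.8000 7.2000 9.0000]
After op 3 tick(5): ref=11.0000 raw=[12.1000 8.8000 13.2000 16.5000]
After op 4 tick(9): ref=20.0000 raw=[22.0000 16.0000 24.0000 30.0000]
After op 5 tick(3): ref=23.0000 raw=[25.3000 18.4000 27.6000 34.5000]
After op 6 sync(0): ref=23.0000 raw=[23.0000 18.4000 27.6000 34.5000]
After op 7 tick(2): ref=25.0000 raw=[25.2000 20.0000 30.0000 37.5000]
Wrap final raw readings (mod 12): 25.2000 mod 12 = 1.2000; 20.0000 mod 12 = 8.0000; 30.0000 mod 12 = 6.0000; 37.5000 mod 12 = 1.5000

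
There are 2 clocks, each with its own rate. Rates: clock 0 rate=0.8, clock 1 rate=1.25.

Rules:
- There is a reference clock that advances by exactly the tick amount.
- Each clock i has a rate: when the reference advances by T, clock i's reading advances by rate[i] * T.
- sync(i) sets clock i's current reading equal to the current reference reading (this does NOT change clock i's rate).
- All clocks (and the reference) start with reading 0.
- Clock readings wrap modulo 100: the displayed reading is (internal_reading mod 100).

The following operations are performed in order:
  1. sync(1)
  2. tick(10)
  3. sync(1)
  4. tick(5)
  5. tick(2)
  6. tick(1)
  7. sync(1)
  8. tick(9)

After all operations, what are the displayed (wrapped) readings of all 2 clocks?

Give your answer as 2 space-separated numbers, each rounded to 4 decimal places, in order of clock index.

After op 1 sync(1): ref=0.0000 raw=[0.0000 0.0000]
After op 2 tick(10): ref=10.0000 raw=[8.0000 12.5000]
After op 3 sync(1): ref=10.0000 raw=[8.0000 10.0000]
After op 4 tick(5): ref=15.0000 raw=[12.0000 16.2500]
After op 5 tick(2): ref=17.0000 raw=[13.6000 18.7500]
After op 6 tick(1): ref=18.0000 raw=[14.4000 20.0000]
After op 7 sync(1): ref=18.0000 raw=[14.4000 18.0000]
After op 8 tick(9): ref=27.0000 raw=[21.6000 29.2500]
Wrap final raw readings (mod 100): 21.6000 mod 100 = 21.6000; 29.2500 mod 100 = 29.2500

Answer: 21.6000 29.2500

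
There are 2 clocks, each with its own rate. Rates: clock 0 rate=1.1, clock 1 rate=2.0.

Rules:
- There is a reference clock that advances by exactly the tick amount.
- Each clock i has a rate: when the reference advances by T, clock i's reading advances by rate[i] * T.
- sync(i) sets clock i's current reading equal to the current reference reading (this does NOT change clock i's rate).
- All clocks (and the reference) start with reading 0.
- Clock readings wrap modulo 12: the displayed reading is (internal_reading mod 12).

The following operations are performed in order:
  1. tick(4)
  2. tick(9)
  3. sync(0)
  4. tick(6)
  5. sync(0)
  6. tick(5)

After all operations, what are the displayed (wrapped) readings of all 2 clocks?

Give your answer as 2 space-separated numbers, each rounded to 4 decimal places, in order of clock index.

After op 1 tick(4): ref=4.0000 raw=[4.4000 8.0000]
After op 2 tick(9): ref=13.0000 raw=[14.3000 26.0000]
After op 3 sync(0): ref=13.0000 raw=[13.0000 26.0000]
After op 4 tick(6): ref=19.0000 raw=[19.6000 38.0000]
After op 5 sync(0): ref=19.0000 raw=[19.0000 38.0000]
After op 6 tick(5): ref=24.0000 raw=[24.5000 48.0000]
Wrap final raw readings (mod 12): 24.5000 mod 12 = 0.5000; 48.0000 mod 12 = 0.0000

Answer: 0.5000 0.0000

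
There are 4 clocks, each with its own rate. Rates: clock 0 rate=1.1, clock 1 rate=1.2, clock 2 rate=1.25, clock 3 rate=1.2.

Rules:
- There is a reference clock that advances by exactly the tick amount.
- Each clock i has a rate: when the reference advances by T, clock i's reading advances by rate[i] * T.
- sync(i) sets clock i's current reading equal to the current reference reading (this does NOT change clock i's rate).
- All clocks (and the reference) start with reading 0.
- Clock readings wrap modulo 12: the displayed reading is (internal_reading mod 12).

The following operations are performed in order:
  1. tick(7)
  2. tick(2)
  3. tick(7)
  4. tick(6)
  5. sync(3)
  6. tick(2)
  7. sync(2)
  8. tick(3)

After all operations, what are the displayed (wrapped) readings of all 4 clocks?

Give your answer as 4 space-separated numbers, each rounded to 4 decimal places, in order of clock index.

After op 1 tick(7): ref=7.0000 raw=[7.7000 8.4000 8.7500 8.4000]
After op 2 tick(2): ref=9.0000 raw=[9.9000 10.8000 11.2500 10.8000]
After op 3 tick(7): ref=16.0000 raw=[17.6000 19.2000 20.0000 19.2000]
After op 4 tick(6): ref=22.0000 raw=[24.2000 26.4000 27.5000 26.4000]
After op 5 sync(3): ref=22.0000 raw=[24.2000 26.4000 27.5000 22.0000]
After op 6 tick(2): ref=24.0000 raw=[26.4000 28.8000 30.0000 24.4000]
After op 7 sync(2): ref=24.0000 raw=[26.4000 28.8000 24.0000 24.4000]
After op 8 tick(3): ref=27.0000 raw=[29.7000 32.4000 27.7500 28.0000]
Wrap final raw readings (mod 12): 29.7000 mod 12 = 5.7000; 32.4000 mod 12 = 8.4000; 27.7500 mod 12 = 3.7500; 28.0000 mod 12 = 4.0000

Answer: 5.7000 8.4000 3.7500 4.0000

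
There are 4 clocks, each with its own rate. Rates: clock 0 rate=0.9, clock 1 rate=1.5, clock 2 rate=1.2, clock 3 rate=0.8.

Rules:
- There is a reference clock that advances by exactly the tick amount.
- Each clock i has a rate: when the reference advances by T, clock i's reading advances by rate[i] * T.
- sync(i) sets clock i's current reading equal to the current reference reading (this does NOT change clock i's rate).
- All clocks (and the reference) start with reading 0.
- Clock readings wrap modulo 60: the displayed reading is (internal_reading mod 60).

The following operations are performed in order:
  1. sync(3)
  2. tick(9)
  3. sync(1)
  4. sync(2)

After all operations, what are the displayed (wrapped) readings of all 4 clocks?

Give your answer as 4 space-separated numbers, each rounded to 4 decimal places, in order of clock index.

After op 1 sync(3): ref=0.0000 raw=[0.0000 0.0000 0.0000 0.0000]
After op 2 tick(9): ref=9.0000 raw=[8.1000 13.5000 10.8000 7.2000]
After op 3 sync(1): ref=9.0000 raw=[8.1000 9.0000 10.8000 7.2000]
After op 4 sync(2): ref=9.0000 raw=[8.1000 9.0000 9.0000 7.2000]
Wrap final raw readings (mod 60): 8.1000 mod 60 = 8.1000; 9.0000 mod 60 = 9.0000; 9.0000 mod 60 = 9.0000; 7.2000 mod 60 = 7.2000

Answer: 8.1000 9.0000 9.0000 7.2000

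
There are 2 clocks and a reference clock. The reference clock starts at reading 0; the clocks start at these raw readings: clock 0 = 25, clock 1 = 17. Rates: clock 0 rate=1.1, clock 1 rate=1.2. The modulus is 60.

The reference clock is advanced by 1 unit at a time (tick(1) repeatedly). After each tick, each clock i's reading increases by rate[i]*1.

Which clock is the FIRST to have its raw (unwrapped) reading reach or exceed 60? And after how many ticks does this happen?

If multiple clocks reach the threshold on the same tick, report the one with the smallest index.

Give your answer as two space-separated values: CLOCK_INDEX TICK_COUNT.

clock 0: start=25, rate=1.1, needs 60-25 = 35; ticks = ceil(35/1.1) = ceil(31.8182) = 32; reading at tick 32 = 25 + 1.1*32 = 60.2000
clock 1: start=17, rate=1.2, needs 60-17 = 43; ticks = ceil(43/1.2) = ceil(35.8333) = 36; reading at tick 36 = 17 + 1.2*36 = 60.2000
Minimum tick count = 32; winners = [0]; smallest index = 0

Answer: 0 32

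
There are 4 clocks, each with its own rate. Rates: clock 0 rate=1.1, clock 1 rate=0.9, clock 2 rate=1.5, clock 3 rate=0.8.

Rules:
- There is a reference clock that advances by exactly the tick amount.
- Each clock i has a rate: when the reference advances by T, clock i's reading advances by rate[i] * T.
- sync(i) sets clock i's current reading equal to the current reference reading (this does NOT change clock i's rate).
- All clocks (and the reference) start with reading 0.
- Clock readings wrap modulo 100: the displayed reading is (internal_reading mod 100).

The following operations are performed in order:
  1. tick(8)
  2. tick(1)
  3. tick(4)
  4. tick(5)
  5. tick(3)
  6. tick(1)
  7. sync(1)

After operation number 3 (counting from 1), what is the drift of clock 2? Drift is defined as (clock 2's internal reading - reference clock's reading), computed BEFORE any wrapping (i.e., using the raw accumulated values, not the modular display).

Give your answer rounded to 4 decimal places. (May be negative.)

After op 1 tick(8): ref=8.0000 raw=[8.8000 7.2000 12.0000 6.4000]
After op 2 tick(1): ref=9.0000 raw=[9.9000 8.1000 13.5000 7.2000]
After op 3 tick(4): ref=13.0000 raw=[14.3000 11.7000 19.5000 10.4000]
Drift of clock 2 after op 3: 19.5000 - 13.0000 = 6.5000

Answer: 6.5000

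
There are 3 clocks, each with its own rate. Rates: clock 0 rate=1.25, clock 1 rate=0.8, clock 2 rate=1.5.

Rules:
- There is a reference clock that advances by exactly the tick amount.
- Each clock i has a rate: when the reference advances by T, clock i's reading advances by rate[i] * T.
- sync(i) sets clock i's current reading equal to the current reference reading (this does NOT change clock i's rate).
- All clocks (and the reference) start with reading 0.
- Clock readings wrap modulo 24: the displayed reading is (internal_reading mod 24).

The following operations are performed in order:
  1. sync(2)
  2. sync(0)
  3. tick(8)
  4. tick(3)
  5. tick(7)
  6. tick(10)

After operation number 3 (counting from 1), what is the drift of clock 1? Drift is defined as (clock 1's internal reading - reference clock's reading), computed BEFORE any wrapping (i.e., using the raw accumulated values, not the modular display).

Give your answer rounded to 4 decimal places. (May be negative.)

Answer: -1.6000

Derivation:
After op 1 sync(2): ref=0.0000 raw=[0.0000 0.0000 0.0000]
After op 2 sync(0): ref=0.0000 raw=[0.0000 0.0000 0.0000]
After op 3 tick(8): ref=8.0000 raw=[10.0000 6.4000 12.0000]
Drift of clock 1 after op 3: 6.4000 - 8.0000 = -1.6000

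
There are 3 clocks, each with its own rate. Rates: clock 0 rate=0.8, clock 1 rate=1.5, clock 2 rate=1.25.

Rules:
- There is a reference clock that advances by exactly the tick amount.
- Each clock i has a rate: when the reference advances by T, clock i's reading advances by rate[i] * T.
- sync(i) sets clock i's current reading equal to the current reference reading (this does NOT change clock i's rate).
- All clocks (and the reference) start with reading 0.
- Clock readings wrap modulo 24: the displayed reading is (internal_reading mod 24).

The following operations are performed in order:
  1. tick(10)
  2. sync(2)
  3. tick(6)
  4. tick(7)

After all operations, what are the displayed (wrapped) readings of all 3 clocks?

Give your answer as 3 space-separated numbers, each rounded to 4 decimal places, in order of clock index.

Answer: 18.4000 10.5000 2.2500

Derivation:
After op 1 tick(10): ref=10.0000 raw=[8.0000 15.0000 12.5000]
After op 2 sync(2): ref=10.0000 raw=[8.0000 15.0000 10.0000]
After op 3 tick(6): ref=16.0000 raw=[12.8000 24.0000 17.5000]
After op 4 tick(7): ref=23.0000 raw=[18.4000 34.5000 26.2500]
Wrap final raw readings (mod 24): 18.4000 mod 24 = 18.4000; 34.5000 mod 24 = 10.5000; 26.2500 mod 24 = 2.2500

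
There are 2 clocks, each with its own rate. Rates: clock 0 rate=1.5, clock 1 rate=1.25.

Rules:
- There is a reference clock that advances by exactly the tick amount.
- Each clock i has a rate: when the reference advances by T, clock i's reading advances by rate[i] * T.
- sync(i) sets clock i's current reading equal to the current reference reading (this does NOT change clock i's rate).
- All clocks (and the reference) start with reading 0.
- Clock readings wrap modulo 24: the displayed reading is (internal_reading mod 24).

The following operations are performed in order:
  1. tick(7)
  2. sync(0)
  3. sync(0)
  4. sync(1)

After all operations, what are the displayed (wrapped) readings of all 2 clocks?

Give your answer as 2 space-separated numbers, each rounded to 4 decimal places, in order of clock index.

After op 1 tick(7): ref=7.0000 raw=[10.5000 8.7500]
After op 2 sync(0): ref=7.0000 raw=[7.0000 8.7500]
After op 3 sync(0): ref=7.0000 raw=[7.0000 8.7500]
After op 4 sync(1): ref=7.0000 raw=[7.0000 7.0000]
Wrap final raw readings (mod 24): 7.0000 mod 24 = 7.0000; 7.0000 mod 24 = 7.0000

Answer: 7.0000 7.0000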